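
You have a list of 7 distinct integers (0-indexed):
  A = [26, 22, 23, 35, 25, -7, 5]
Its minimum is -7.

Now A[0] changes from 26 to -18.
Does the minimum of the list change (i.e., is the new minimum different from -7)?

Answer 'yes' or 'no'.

Answer: yes

Derivation:
Old min = -7
Change: A[0] 26 -> -18
Changed element was NOT the min; min changes only if -18 < -7.
New min = -18; changed? yes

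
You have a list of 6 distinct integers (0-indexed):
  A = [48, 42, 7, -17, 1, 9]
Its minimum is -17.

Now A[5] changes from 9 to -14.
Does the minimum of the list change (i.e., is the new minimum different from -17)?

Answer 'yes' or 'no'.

Old min = -17
Change: A[5] 9 -> -14
Changed element was NOT the min; min changes only if -14 < -17.
New min = -17; changed? no

Answer: no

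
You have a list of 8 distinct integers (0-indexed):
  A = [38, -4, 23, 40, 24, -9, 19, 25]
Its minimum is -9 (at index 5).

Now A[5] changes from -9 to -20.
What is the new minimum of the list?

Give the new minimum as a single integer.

Answer: -20

Derivation:
Old min = -9 (at index 5)
Change: A[5] -9 -> -20
Changed element WAS the min. Need to check: is -20 still <= all others?
  Min of remaining elements: -4
  New min = min(-20, -4) = -20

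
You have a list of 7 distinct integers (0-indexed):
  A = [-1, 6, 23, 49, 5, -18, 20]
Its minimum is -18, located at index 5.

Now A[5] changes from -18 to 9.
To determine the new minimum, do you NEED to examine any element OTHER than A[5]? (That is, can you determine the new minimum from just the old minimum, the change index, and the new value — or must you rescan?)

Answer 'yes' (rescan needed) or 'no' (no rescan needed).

Answer: yes

Derivation:
Old min = -18 at index 5
Change at index 5: -18 -> 9
Index 5 WAS the min and new value 9 > old min -18. Must rescan other elements to find the new min.
Needs rescan: yes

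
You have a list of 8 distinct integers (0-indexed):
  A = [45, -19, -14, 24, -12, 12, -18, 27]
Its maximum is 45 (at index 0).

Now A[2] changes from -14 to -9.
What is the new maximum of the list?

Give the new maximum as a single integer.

Answer: 45

Derivation:
Old max = 45 (at index 0)
Change: A[2] -14 -> -9
Changed element was NOT the old max.
  New max = max(old_max, new_val) = max(45, -9) = 45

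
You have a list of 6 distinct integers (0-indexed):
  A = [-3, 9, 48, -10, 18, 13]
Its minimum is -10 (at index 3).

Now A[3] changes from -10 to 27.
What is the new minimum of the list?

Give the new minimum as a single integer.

Old min = -10 (at index 3)
Change: A[3] -10 -> 27
Changed element WAS the min. Need to check: is 27 still <= all others?
  Min of remaining elements: -3
  New min = min(27, -3) = -3

Answer: -3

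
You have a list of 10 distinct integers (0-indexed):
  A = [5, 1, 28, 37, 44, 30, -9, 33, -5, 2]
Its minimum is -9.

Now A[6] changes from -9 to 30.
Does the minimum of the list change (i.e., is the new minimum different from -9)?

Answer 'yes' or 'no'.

Answer: yes

Derivation:
Old min = -9
Change: A[6] -9 -> 30
Changed element was the min; new min must be rechecked.
New min = -5; changed? yes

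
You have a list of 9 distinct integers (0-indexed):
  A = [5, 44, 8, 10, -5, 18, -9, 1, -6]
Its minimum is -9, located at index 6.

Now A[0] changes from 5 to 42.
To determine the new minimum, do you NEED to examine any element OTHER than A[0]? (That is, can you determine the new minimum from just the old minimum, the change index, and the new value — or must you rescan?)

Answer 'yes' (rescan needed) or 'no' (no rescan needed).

Old min = -9 at index 6
Change at index 0: 5 -> 42
Index 0 was NOT the min. New min = min(-9, 42). No rescan of other elements needed.
Needs rescan: no

Answer: no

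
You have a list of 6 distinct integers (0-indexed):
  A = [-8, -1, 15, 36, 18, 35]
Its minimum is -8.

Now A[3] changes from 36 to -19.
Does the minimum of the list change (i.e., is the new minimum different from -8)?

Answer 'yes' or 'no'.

Old min = -8
Change: A[3] 36 -> -19
Changed element was NOT the min; min changes only if -19 < -8.
New min = -19; changed? yes

Answer: yes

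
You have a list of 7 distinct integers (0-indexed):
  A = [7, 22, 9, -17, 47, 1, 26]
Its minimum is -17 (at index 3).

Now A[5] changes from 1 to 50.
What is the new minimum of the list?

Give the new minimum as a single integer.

Answer: -17

Derivation:
Old min = -17 (at index 3)
Change: A[5] 1 -> 50
Changed element was NOT the old min.
  New min = min(old_min, new_val) = min(-17, 50) = -17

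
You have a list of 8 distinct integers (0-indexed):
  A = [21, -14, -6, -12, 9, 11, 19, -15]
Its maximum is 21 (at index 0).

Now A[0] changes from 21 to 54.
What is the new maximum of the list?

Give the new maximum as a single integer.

Old max = 21 (at index 0)
Change: A[0] 21 -> 54
Changed element WAS the max -> may need rescan.
  Max of remaining elements: 19
  New max = max(54, 19) = 54

Answer: 54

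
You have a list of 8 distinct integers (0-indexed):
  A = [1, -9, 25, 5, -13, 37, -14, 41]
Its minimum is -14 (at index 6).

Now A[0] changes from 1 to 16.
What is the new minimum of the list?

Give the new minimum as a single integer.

Old min = -14 (at index 6)
Change: A[0] 1 -> 16
Changed element was NOT the old min.
  New min = min(old_min, new_val) = min(-14, 16) = -14

Answer: -14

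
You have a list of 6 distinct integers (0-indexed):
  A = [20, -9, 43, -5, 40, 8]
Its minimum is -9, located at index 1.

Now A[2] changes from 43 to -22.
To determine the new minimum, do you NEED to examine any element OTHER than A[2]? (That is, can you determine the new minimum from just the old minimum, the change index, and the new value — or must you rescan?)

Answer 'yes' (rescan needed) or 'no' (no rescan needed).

Old min = -9 at index 1
Change at index 2: 43 -> -22
Index 2 was NOT the min. New min = min(-9, -22). No rescan of other elements needed.
Needs rescan: no

Answer: no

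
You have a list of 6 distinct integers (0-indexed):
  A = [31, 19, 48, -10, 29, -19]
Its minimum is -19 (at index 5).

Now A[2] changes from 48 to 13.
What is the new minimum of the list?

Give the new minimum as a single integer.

Old min = -19 (at index 5)
Change: A[2] 48 -> 13
Changed element was NOT the old min.
  New min = min(old_min, new_val) = min(-19, 13) = -19

Answer: -19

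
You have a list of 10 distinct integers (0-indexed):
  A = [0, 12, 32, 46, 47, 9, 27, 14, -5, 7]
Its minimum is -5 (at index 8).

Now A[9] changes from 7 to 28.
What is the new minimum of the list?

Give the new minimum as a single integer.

Old min = -5 (at index 8)
Change: A[9] 7 -> 28
Changed element was NOT the old min.
  New min = min(old_min, new_val) = min(-5, 28) = -5

Answer: -5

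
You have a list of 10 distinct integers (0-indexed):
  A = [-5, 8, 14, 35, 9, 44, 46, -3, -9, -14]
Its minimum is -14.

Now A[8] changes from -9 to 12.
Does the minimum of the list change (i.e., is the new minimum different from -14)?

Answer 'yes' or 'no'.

Answer: no

Derivation:
Old min = -14
Change: A[8] -9 -> 12
Changed element was NOT the min; min changes only if 12 < -14.
New min = -14; changed? no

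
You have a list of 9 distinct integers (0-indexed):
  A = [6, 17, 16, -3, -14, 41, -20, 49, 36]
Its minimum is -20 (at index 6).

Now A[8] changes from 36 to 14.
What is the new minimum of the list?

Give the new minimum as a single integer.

Answer: -20

Derivation:
Old min = -20 (at index 6)
Change: A[8] 36 -> 14
Changed element was NOT the old min.
  New min = min(old_min, new_val) = min(-20, 14) = -20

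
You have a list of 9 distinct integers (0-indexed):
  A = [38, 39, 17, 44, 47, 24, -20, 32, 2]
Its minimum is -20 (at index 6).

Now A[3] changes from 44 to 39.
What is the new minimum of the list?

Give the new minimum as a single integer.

Answer: -20

Derivation:
Old min = -20 (at index 6)
Change: A[3] 44 -> 39
Changed element was NOT the old min.
  New min = min(old_min, new_val) = min(-20, 39) = -20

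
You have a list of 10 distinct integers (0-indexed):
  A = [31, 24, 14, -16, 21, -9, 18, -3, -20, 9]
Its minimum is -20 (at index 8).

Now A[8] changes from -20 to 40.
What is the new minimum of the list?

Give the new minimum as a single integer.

Old min = -20 (at index 8)
Change: A[8] -20 -> 40
Changed element WAS the min. Need to check: is 40 still <= all others?
  Min of remaining elements: -16
  New min = min(40, -16) = -16

Answer: -16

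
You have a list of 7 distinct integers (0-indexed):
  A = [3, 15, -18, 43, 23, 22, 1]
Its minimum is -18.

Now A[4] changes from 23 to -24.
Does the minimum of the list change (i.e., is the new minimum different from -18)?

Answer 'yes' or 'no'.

Old min = -18
Change: A[4] 23 -> -24
Changed element was NOT the min; min changes only if -24 < -18.
New min = -24; changed? yes

Answer: yes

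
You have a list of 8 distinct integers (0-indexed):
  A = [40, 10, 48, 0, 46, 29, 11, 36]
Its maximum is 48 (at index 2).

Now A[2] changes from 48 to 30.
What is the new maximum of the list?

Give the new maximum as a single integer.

Answer: 46

Derivation:
Old max = 48 (at index 2)
Change: A[2] 48 -> 30
Changed element WAS the max -> may need rescan.
  Max of remaining elements: 46
  New max = max(30, 46) = 46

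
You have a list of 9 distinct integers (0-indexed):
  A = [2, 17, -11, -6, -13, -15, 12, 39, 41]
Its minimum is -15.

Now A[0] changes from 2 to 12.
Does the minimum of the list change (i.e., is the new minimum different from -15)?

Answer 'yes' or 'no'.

Old min = -15
Change: A[0] 2 -> 12
Changed element was NOT the min; min changes only if 12 < -15.
New min = -15; changed? no

Answer: no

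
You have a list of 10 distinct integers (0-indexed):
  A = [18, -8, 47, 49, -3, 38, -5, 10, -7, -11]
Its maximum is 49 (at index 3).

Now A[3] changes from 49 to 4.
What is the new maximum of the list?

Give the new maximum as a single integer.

Old max = 49 (at index 3)
Change: A[3] 49 -> 4
Changed element WAS the max -> may need rescan.
  Max of remaining elements: 47
  New max = max(4, 47) = 47

Answer: 47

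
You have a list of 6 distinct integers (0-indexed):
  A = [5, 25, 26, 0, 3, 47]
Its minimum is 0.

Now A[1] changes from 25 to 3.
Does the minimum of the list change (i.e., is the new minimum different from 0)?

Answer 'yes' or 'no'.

Old min = 0
Change: A[1] 25 -> 3
Changed element was NOT the min; min changes only if 3 < 0.
New min = 0; changed? no

Answer: no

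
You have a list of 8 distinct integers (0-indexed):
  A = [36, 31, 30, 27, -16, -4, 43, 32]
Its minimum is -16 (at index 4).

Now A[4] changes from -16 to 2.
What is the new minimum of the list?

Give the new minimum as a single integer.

Old min = -16 (at index 4)
Change: A[4] -16 -> 2
Changed element WAS the min. Need to check: is 2 still <= all others?
  Min of remaining elements: -4
  New min = min(2, -4) = -4

Answer: -4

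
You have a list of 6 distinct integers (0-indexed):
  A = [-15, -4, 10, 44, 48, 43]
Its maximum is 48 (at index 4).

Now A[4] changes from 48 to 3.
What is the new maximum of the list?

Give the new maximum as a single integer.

Old max = 48 (at index 4)
Change: A[4] 48 -> 3
Changed element WAS the max -> may need rescan.
  Max of remaining elements: 44
  New max = max(3, 44) = 44

Answer: 44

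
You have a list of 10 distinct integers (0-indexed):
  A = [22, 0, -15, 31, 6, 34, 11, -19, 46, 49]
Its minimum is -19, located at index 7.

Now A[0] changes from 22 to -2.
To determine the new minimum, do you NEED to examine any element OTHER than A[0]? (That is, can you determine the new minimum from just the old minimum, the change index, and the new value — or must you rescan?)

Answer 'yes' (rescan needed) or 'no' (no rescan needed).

Answer: no

Derivation:
Old min = -19 at index 7
Change at index 0: 22 -> -2
Index 0 was NOT the min. New min = min(-19, -2). No rescan of other elements needed.
Needs rescan: no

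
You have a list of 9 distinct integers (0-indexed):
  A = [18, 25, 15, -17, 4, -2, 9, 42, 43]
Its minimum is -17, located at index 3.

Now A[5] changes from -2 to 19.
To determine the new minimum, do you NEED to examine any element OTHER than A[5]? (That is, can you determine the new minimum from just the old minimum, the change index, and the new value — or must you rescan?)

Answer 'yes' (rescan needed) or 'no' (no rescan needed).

Old min = -17 at index 3
Change at index 5: -2 -> 19
Index 5 was NOT the min. New min = min(-17, 19). No rescan of other elements needed.
Needs rescan: no

Answer: no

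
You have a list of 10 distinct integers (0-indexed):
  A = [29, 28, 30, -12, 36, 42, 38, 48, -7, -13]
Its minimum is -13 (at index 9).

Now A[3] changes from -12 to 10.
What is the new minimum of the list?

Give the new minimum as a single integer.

Answer: -13

Derivation:
Old min = -13 (at index 9)
Change: A[3] -12 -> 10
Changed element was NOT the old min.
  New min = min(old_min, new_val) = min(-13, 10) = -13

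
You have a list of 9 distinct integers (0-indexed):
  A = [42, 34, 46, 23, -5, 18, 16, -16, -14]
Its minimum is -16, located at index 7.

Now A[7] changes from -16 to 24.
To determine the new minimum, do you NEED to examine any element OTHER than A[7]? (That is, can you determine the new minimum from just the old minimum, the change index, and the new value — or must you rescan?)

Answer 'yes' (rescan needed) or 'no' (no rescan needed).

Old min = -16 at index 7
Change at index 7: -16 -> 24
Index 7 WAS the min and new value 24 > old min -16. Must rescan other elements to find the new min.
Needs rescan: yes

Answer: yes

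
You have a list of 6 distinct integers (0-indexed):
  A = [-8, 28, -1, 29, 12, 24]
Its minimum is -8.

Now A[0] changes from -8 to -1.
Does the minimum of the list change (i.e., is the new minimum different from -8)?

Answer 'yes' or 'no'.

Answer: yes

Derivation:
Old min = -8
Change: A[0] -8 -> -1
Changed element was the min; new min must be rechecked.
New min = -1; changed? yes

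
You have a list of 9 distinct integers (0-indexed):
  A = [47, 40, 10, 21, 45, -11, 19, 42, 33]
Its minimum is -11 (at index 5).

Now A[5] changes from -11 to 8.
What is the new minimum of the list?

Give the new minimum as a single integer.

Answer: 8

Derivation:
Old min = -11 (at index 5)
Change: A[5] -11 -> 8
Changed element WAS the min. Need to check: is 8 still <= all others?
  Min of remaining elements: 10
  New min = min(8, 10) = 8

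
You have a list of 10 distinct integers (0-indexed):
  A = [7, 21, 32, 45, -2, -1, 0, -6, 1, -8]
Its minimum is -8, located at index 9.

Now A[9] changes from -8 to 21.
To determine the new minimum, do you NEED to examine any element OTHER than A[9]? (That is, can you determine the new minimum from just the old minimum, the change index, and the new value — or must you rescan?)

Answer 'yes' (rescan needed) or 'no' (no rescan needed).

Answer: yes

Derivation:
Old min = -8 at index 9
Change at index 9: -8 -> 21
Index 9 WAS the min and new value 21 > old min -8. Must rescan other elements to find the new min.
Needs rescan: yes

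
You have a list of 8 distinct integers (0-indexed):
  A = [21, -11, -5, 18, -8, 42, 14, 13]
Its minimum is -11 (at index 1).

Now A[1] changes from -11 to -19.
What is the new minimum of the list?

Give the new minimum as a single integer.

Old min = -11 (at index 1)
Change: A[1] -11 -> -19
Changed element WAS the min. Need to check: is -19 still <= all others?
  Min of remaining elements: -8
  New min = min(-19, -8) = -19

Answer: -19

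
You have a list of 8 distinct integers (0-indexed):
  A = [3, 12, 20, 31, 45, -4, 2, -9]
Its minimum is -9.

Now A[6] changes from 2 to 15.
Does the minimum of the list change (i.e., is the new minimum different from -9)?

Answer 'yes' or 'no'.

Old min = -9
Change: A[6] 2 -> 15
Changed element was NOT the min; min changes only if 15 < -9.
New min = -9; changed? no

Answer: no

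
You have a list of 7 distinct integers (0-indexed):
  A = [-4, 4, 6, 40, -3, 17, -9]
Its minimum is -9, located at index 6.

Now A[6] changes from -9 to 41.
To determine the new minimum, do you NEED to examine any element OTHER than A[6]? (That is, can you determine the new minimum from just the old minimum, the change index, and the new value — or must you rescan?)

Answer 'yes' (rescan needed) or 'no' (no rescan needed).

Old min = -9 at index 6
Change at index 6: -9 -> 41
Index 6 WAS the min and new value 41 > old min -9. Must rescan other elements to find the new min.
Needs rescan: yes

Answer: yes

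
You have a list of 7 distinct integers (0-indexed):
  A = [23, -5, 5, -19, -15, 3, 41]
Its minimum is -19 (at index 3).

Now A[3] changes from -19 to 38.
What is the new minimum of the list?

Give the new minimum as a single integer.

Old min = -19 (at index 3)
Change: A[3] -19 -> 38
Changed element WAS the min. Need to check: is 38 still <= all others?
  Min of remaining elements: -15
  New min = min(38, -15) = -15

Answer: -15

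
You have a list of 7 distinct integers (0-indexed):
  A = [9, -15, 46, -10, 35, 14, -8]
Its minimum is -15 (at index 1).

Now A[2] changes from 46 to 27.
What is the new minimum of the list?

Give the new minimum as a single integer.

Old min = -15 (at index 1)
Change: A[2] 46 -> 27
Changed element was NOT the old min.
  New min = min(old_min, new_val) = min(-15, 27) = -15

Answer: -15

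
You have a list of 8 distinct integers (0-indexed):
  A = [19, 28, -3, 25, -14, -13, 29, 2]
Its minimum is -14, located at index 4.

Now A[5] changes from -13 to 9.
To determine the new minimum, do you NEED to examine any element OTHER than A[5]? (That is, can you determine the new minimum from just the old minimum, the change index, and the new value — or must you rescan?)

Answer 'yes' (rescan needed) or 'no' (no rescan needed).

Old min = -14 at index 4
Change at index 5: -13 -> 9
Index 5 was NOT the min. New min = min(-14, 9). No rescan of other elements needed.
Needs rescan: no

Answer: no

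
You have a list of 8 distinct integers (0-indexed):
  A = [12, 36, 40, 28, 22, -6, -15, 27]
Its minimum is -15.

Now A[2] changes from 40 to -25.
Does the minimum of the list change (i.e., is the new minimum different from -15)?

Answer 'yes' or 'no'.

Answer: yes

Derivation:
Old min = -15
Change: A[2] 40 -> -25
Changed element was NOT the min; min changes only if -25 < -15.
New min = -25; changed? yes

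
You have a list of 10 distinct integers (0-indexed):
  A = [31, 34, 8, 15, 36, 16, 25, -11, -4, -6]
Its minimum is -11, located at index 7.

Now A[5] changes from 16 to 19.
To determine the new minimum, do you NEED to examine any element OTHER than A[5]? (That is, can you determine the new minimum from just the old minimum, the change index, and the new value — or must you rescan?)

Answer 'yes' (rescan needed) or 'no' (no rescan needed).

Answer: no

Derivation:
Old min = -11 at index 7
Change at index 5: 16 -> 19
Index 5 was NOT the min. New min = min(-11, 19). No rescan of other elements needed.
Needs rescan: no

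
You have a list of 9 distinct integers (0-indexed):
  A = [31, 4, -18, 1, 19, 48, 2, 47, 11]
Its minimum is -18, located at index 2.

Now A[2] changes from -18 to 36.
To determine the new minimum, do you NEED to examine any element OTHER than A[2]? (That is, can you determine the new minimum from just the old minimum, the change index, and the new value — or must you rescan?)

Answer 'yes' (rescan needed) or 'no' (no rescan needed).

Answer: yes

Derivation:
Old min = -18 at index 2
Change at index 2: -18 -> 36
Index 2 WAS the min and new value 36 > old min -18. Must rescan other elements to find the new min.
Needs rescan: yes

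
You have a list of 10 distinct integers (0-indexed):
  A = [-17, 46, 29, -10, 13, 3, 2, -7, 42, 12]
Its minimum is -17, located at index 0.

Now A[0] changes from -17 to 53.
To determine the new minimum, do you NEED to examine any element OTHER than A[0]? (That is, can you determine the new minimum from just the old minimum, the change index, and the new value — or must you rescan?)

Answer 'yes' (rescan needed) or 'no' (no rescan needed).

Old min = -17 at index 0
Change at index 0: -17 -> 53
Index 0 WAS the min and new value 53 > old min -17. Must rescan other elements to find the new min.
Needs rescan: yes

Answer: yes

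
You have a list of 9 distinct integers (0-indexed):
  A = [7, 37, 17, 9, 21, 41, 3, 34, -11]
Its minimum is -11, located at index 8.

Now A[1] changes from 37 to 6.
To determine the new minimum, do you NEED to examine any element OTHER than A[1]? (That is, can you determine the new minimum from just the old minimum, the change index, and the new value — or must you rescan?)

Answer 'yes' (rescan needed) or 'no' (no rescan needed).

Answer: no

Derivation:
Old min = -11 at index 8
Change at index 1: 37 -> 6
Index 1 was NOT the min. New min = min(-11, 6). No rescan of other elements needed.
Needs rescan: no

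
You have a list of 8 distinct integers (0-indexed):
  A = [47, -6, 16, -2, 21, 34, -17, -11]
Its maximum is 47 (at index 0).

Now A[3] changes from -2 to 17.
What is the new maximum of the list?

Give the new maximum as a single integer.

Old max = 47 (at index 0)
Change: A[3] -2 -> 17
Changed element was NOT the old max.
  New max = max(old_max, new_val) = max(47, 17) = 47

Answer: 47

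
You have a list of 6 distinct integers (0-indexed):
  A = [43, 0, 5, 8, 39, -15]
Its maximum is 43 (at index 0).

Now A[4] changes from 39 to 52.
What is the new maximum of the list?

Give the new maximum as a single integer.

Answer: 52

Derivation:
Old max = 43 (at index 0)
Change: A[4] 39 -> 52
Changed element was NOT the old max.
  New max = max(old_max, new_val) = max(43, 52) = 52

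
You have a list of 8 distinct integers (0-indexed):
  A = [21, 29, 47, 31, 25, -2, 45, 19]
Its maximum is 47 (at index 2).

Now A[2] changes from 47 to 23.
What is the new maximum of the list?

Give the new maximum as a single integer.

Answer: 45

Derivation:
Old max = 47 (at index 2)
Change: A[2] 47 -> 23
Changed element WAS the max -> may need rescan.
  Max of remaining elements: 45
  New max = max(23, 45) = 45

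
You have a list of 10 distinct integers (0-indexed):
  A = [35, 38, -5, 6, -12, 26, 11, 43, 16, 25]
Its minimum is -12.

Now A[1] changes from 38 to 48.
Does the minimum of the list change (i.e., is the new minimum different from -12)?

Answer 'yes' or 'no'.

Answer: no

Derivation:
Old min = -12
Change: A[1] 38 -> 48
Changed element was NOT the min; min changes only if 48 < -12.
New min = -12; changed? no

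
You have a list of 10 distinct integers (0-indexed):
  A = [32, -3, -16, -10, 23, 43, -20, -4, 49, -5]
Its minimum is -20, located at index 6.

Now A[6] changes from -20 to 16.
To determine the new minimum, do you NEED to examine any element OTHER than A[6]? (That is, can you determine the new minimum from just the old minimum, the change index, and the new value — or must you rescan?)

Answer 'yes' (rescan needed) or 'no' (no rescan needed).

Answer: yes

Derivation:
Old min = -20 at index 6
Change at index 6: -20 -> 16
Index 6 WAS the min and new value 16 > old min -20. Must rescan other elements to find the new min.
Needs rescan: yes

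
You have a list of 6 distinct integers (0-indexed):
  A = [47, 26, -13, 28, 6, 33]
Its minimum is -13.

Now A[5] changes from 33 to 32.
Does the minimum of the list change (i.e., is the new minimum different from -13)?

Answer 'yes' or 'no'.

Old min = -13
Change: A[5] 33 -> 32
Changed element was NOT the min; min changes only if 32 < -13.
New min = -13; changed? no

Answer: no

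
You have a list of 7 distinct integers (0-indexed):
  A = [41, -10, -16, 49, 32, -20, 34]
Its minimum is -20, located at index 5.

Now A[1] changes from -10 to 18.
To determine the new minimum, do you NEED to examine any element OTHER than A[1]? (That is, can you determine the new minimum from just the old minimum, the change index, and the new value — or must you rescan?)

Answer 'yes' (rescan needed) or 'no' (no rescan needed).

Old min = -20 at index 5
Change at index 1: -10 -> 18
Index 1 was NOT the min. New min = min(-20, 18). No rescan of other elements needed.
Needs rescan: no

Answer: no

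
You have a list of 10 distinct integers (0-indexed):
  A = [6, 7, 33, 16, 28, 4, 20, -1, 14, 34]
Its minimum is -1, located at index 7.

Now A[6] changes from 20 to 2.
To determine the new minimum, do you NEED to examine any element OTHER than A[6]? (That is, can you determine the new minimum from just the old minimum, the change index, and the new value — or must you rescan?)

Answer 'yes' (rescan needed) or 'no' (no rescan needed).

Answer: no

Derivation:
Old min = -1 at index 7
Change at index 6: 20 -> 2
Index 6 was NOT the min. New min = min(-1, 2). No rescan of other elements needed.
Needs rescan: no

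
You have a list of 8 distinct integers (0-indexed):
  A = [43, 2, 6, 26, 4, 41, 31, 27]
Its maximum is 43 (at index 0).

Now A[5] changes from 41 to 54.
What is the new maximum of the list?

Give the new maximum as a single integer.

Old max = 43 (at index 0)
Change: A[5] 41 -> 54
Changed element was NOT the old max.
  New max = max(old_max, new_val) = max(43, 54) = 54

Answer: 54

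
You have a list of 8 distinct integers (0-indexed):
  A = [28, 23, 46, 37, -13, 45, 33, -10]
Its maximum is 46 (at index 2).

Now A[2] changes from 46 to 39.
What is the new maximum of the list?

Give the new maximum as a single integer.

Old max = 46 (at index 2)
Change: A[2] 46 -> 39
Changed element WAS the max -> may need rescan.
  Max of remaining elements: 45
  New max = max(39, 45) = 45

Answer: 45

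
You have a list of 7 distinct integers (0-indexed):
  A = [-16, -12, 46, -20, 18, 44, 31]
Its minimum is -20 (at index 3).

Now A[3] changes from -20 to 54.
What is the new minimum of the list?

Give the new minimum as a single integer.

Answer: -16

Derivation:
Old min = -20 (at index 3)
Change: A[3] -20 -> 54
Changed element WAS the min. Need to check: is 54 still <= all others?
  Min of remaining elements: -16
  New min = min(54, -16) = -16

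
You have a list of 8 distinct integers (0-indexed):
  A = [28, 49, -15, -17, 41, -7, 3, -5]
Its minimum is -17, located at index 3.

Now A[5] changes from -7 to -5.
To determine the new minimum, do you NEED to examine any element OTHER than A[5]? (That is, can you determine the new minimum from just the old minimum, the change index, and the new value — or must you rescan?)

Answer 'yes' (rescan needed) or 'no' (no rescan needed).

Answer: no

Derivation:
Old min = -17 at index 3
Change at index 5: -7 -> -5
Index 5 was NOT the min. New min = min(-17, -5). No rescan of other elements needed.
Needs rescan: no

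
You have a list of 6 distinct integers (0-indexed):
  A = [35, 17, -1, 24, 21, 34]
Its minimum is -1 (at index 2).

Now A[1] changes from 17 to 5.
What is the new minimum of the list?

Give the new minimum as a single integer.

Answer: -1

Derivation:
Old min = -1 (at index 2)
Change: A[1] 17 -> 5
Changed element was NOT the old min.
  New min = min(old_min, new_val) = min(-1, 5) = -1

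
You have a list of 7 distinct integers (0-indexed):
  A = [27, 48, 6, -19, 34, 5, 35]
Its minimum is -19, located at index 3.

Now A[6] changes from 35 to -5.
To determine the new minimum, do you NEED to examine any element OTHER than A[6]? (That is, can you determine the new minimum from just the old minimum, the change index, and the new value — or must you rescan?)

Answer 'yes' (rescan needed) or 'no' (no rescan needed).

Old min = -19 at index 3
Change at index 6: 35 -> -5
Index 6 was NOT the min. New min = min(-19, -5). No rescan of other elements needed.
Needs rescan: no

Answer: no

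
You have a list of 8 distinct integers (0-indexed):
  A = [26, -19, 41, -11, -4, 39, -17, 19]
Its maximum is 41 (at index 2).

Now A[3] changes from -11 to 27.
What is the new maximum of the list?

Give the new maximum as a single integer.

Old max = 41 (at index 2)
Change: A[3] -11 -> 27
Changed element was NOT the old max.
  New max = max(old_max, new_val) = max(41, 27) = 41

Answer: 41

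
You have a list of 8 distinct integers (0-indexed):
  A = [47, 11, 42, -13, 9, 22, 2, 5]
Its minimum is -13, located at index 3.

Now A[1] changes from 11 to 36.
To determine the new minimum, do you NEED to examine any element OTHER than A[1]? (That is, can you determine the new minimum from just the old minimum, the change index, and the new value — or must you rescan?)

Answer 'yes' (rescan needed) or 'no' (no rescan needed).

Old min = -13 at index 3
Change at index 1: 11 -> 36
Index 1 was NOT the min. New min = min(-13, 36). No rescan of other elements needed.
Needs rescan: no

Answer: no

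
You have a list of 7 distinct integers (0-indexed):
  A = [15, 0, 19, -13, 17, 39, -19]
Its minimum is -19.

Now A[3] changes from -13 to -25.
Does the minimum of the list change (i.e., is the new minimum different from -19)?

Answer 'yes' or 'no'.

Answer: yes

Derivation:
Old min = -19
Change: A[3] -13 -> -25
Changed element was NOT the min; min changes only if -25 < -19.
New min = -25; changed? yes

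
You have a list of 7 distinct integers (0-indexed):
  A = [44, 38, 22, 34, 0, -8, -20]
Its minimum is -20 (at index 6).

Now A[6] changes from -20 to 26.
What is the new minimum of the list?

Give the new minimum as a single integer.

Answer: -8

Derivation:
Old min = -20 (at index 6)
Change: A[6] -20 -> 26
Changed element WAS the min. Need to check: is 26 still <= all others?
  Min of remaining elements: -8
  New min = min(26, -8) = -8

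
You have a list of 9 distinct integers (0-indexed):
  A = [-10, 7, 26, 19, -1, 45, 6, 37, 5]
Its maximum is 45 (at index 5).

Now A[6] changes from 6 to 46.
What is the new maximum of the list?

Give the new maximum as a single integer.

Old max = 45 (at index 5)
Change: A[6] 6 -> 46
Changed element was NOT the old max.
  New max = max(old_max, new_val) = max(45, 46) = 46

Answer: 46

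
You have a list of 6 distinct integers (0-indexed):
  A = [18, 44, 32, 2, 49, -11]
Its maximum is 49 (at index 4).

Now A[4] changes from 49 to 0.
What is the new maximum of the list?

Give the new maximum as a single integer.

Answer: 44

Derivation:
Old max = 49 (at index 4)
Change: A[4] 49 -> 0
Changed element WAS the max -> may need rescan.
  Max of remaining elements: 44
  New max = max(0, 44) = 44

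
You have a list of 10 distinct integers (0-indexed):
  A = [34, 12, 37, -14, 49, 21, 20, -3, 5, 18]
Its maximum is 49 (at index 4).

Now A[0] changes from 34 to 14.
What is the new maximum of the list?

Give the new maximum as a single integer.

Answer: 49

Derivation:
Old max = 49 (at index 4)
Change: A[0] 34 -> 14
Changed element was NOT the old max.
  New max = max(old_max, new_val) = max(49, 14) = 49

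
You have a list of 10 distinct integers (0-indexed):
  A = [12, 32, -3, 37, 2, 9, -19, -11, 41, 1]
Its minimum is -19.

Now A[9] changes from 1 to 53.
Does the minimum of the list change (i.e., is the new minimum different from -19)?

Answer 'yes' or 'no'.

Answer: no

Derivation:
Old min = -19
Change: A[9] 1 -> 53
Changed element was NOT the min; min changes only if 53 < -19.
New min = -19; changed? no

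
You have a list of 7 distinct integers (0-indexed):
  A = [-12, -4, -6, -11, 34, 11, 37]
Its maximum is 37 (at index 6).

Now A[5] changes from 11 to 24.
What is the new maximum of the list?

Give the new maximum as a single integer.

Old max = 37 (at index 6)
Change: A[5] 11 -> 24
Changed element was NOT the old max.
  New max = max(old_max, new_val) = max(37, 24) = 37

Answer: 37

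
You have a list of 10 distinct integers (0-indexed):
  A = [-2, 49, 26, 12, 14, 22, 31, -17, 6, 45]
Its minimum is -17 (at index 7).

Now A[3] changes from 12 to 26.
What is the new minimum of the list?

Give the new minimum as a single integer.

Answer: -17

Derivation:
Old min = -17 (at index 7)
Change: A[3] 12 -> 26
Changed element was NOT the old min.
  New min = min(old_min, new_val) = min(-17, 26) = -17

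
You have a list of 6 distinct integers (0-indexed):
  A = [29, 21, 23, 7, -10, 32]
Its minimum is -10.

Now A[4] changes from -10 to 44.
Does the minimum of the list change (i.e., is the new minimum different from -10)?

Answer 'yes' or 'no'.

Answer: yes

Derivation:
Old min = -10
Change: A[4] -10 -> 44
Changed element was the min; new min must be rechecked.
New min = 7; changed? yes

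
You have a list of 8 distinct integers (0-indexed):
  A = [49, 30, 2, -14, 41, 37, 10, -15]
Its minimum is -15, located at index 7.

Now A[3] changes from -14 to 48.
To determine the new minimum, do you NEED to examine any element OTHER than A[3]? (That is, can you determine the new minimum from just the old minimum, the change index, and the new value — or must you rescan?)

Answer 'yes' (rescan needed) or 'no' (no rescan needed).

Old min = -15 at index 7
Change at index 3: -14 -> 48
Index 3 was NOT the min. New min = min(-15, 48). No rescan of other elements needed.
Needs rescan: no

Answer: no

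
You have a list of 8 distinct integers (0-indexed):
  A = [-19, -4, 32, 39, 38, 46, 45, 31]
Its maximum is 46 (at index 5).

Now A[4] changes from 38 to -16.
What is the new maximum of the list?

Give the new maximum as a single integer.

Old max = 46 (at index 5)
Change: A[4] 38 -> -16
Changed element was NOT the old max.
  New max = max(old_max, new_val) = max(46, -16) = 46

Answer: 46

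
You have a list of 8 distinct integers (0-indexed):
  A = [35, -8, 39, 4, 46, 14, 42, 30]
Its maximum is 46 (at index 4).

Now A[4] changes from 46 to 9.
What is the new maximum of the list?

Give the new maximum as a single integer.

Answer: 42

Derivation:
Old max = 46 (at index 4)
Change: A[4] 46 -> 9
Changed element WAS the max -> may need rescan.
  Max of remaining elements: 42
  New max = max(9, 42) = 42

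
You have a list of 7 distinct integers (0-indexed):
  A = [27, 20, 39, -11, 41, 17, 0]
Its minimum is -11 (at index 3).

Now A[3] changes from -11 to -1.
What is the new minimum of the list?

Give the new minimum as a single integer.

Old min = -11 (at index 3)
Change: A[3] -11 -> -1
Changed element WAS the min. Need to check: is -1 still <= all others?
  Min of remaining elements: 0
  New min = min(-1, 0) = -1

Answer: -1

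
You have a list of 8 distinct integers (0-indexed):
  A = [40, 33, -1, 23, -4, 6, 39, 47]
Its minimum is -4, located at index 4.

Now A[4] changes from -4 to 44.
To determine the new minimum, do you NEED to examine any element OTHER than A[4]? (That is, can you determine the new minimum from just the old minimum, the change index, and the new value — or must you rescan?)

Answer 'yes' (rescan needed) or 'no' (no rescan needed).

Answer: yes

Derivation:
Old min = -4 at index 4
Change at index 4: -4 -> 44
Index 4 WAS the min and new value 44 > old min -4. Must rescan other elements to find the new min.
Needs rescan: yes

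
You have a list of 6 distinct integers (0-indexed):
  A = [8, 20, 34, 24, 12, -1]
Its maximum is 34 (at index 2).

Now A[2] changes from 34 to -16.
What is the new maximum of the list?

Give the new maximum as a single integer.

Answer: 24

Derivation:
Old max = 34 (at index 2)
Change: A[2] 34 -> -16
Changed element WAS the max -> may need rescan.
  Max of remaining elements: 24
  New max = max(-16, 24) = 24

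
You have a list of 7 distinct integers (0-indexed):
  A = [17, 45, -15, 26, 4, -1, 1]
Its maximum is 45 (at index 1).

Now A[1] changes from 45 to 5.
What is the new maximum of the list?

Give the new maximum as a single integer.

Answer: 26

Derivation:
Old max = 45 (at index 1)
Change: A[1] 45 -> 5
Changed element WAS the max -> may need rescan.
  Max of remaining elements: 26
  New max = max(5, 26) = 26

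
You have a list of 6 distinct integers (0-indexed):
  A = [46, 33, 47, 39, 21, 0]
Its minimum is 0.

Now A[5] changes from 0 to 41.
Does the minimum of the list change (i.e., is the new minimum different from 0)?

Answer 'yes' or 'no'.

Answer: yes

Derivation:
Old min = 0
Change: A[5] 0 -> 41
Changed element was the min; new min must be rechecked.
New min = 21; changed? yes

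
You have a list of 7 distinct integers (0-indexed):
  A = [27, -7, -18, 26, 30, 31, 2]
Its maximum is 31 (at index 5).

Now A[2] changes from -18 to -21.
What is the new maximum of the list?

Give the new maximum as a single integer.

Answer: 31

Derivation:
Old max = 31 (at index 5)
Change: A[2] -18 -> -21
Changed element was NOT the old max.
  New max = max(old_max, new_val) = max(31, -21) = 31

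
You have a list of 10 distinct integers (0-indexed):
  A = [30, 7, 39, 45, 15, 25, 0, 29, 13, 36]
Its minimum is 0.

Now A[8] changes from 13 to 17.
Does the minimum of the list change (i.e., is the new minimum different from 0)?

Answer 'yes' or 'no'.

Old min = 0
Change: A[8] 13 -> 17
Changed element was NOT the min; min changes only if 17 < 0.
New min = 0; changed? no

Answer: no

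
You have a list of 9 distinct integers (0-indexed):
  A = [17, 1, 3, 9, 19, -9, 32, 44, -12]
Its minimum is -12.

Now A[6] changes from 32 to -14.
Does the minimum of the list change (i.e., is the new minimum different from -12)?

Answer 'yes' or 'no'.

Answer: yes

Derivation:
Old min = -12
Change: A[6] 32 -> -14
Changed element was NOT the min; min changes only if -14 < -12.
New min = -14; changed? yes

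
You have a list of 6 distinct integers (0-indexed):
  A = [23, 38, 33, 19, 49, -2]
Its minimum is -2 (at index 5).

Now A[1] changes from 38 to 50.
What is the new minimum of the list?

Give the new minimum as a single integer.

Answer: -2

Derivation:
Old min = -2 (at index 5)
Change: A[1] 38 -> 50
Changed element was NOT the old min.
  New min = min(old_min, new_val) = min(-2, 50) = -2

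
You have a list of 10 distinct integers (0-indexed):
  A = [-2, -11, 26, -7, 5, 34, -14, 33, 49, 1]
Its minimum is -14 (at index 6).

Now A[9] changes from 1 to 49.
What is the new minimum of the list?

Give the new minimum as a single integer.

Answer: -14

Derivation:
Old min = -14 (at index 6)
Change: A[9] 1 -> 49
Changed element was NOT the old min.
  New min = min(old_min, new_val) = min(-14, 49) = -14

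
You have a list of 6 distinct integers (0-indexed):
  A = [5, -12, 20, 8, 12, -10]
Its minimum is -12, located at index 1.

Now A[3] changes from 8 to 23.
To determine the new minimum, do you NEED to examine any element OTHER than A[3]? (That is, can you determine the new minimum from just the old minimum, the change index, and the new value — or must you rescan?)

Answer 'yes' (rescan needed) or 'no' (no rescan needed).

Answer: no

Derivation:
Old min = -12 at index 1
Change at index 3: 8 -> 23
Index 3 was NOT the min. New min = min(-12, 23). No rescan of other elements needed.
Needs rescan: no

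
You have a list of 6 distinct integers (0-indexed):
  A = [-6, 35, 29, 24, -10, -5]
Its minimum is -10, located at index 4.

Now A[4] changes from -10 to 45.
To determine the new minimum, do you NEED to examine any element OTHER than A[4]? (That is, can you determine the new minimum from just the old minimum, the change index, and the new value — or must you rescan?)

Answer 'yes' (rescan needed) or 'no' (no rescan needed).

Old min = -10 at index 4
Change at index 4: -10 -> 45
Index 4 WAS the min and new value 45 > old min -10. Must rescan other elements to find the new min.
Needs rescan: yes

Answer: yes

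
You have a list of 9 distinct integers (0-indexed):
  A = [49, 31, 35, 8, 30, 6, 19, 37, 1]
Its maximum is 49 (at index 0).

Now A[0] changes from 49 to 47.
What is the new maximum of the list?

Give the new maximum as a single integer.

Answer: 47

Derivation:
Old max = 49 (at index 0)
Change: A[0] 49 -> 47
Changed element WAS the max -> may need rescan.
  Max of remaining elements: 37
  New max = max(47, 37) = 47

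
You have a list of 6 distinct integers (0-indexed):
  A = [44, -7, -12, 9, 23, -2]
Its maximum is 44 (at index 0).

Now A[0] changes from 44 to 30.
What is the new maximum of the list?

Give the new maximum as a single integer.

Old max = 44 (at index 0)
Change: A[0] 44 -> 30
Changed element WAS the max -> may need rescan.
  Max of remaining elements: 23
  New max = max(30, 23) = 30

Answer: 30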